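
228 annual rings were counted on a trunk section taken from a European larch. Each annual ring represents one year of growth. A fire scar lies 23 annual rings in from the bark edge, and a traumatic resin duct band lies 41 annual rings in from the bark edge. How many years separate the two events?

18 years

41 − 23 = 18 annual rings lie between the two events.
That is 18 years at one annual ring per year.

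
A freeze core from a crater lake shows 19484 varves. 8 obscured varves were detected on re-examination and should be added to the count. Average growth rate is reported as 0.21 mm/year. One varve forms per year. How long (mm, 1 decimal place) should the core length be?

True varve count = 19484 + 8 = 19492.
Predicted length = 0.21 mm/year × 19492 years = 4093.3 mm.

4093.3 mm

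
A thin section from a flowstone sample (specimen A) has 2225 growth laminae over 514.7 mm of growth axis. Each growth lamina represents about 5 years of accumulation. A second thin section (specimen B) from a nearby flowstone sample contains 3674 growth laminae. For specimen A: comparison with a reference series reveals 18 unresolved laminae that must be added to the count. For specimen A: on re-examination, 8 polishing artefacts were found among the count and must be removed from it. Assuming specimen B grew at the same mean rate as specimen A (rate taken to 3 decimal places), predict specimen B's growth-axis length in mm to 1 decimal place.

845.0 mm

Specimen A: true growth lamina count = 2225 − 8 + 18 = 2235.
Specimen A: 2235 growth laminae at 5 years each span 2235 × 5 = 11175 years.
A: 514.7 mm over 11175 years gives 514.7 / 11175 ≈ 0.046 mm/yr.
Specimen B: 3674 growth laminae at 5 years each span 3674 × 5 = 18370 years. For B, 0.046 mm/year × 18370 years = 845.0 mm.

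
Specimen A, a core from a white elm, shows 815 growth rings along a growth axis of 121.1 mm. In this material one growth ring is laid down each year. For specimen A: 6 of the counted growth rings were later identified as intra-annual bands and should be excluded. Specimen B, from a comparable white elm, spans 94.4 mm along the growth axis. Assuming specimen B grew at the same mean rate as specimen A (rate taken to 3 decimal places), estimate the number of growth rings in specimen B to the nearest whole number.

Specimen A: adjusted count: 815 − 6 = 809 growth rings.
A: 121.1 mm over 809 years gives 121.1 / 809 ≈ 0.150 mm/yr.
B spans 94.4 / 0.150 = 629.33 years ≈ 629 growth rings.

629 growth rings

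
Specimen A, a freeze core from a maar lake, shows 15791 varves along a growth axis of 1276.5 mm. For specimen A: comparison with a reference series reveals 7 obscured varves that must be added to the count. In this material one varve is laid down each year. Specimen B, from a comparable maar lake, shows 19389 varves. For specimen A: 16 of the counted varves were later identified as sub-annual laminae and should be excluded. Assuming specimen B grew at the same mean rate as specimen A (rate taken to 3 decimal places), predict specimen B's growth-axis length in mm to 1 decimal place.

Specimen A: correcting the raw count gives 15791 − 16 + 7 = 15782 true varves.
A: Extension rate ≈ 1276.5 / 15782 = 0.081 mm per year.
For B, 0.081 mm/year × 19389 years = 1570.5 mm.

1570.5 mm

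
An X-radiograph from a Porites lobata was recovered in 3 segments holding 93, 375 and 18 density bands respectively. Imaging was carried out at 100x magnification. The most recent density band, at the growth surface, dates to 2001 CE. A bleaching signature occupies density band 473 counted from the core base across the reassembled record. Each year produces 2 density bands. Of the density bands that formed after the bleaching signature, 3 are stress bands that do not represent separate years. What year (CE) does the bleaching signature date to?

Total density bands = 93 + 375 + 18 = 486.
The bleaching signature sits at density band 473 from the core base, so 486 − 473 = 13 density bands formed after it.
Removing the 3 false density bands leaves 13 − 3 = 10 true density bands beyond the bleaching signature.
With 2 density bands per year, 10 / 2 = 5 years.
The density band at the growth surface is 2001 CE, so the bleaching signature dates to 2001 − 5 = 1996 CE.

1996 CE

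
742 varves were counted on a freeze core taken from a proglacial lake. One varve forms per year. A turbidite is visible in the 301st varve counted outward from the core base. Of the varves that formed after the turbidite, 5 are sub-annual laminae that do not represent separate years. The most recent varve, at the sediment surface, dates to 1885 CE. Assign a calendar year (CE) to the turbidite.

742 − 301 = 441 varves lie beyond the turbidite toward the sediment surface.
Removing the 5 false varves leaves 441 − 5 = 436 true varves beyond the turbidite.
Counting back 436 years from 1885 CE places the turbidite in 1885 − 436 = 1449 CE.

1449 CE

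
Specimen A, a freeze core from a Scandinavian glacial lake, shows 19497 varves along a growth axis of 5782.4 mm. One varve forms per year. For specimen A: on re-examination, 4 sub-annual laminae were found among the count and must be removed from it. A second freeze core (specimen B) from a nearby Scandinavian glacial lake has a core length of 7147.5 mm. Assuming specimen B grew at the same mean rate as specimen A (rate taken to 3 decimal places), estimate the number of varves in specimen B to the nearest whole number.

Specimen A: correcting the raw count gives 19497 − 4 = 19493 true varves.
A: Mean rate = 5782.4 mm / 19493 years ≈ 0.297 mm per year.
Specimen B: 7147.5 mm / 0.297 mm per year = 24065.66 years ≈ 24066 varves.

24066 varves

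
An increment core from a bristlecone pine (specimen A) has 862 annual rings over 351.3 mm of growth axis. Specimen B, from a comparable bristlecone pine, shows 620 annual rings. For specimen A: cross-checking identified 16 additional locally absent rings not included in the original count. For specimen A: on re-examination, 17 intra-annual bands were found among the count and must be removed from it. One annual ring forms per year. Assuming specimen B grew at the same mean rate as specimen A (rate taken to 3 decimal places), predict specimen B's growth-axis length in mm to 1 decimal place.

Specimen A: true annual ring count = 862 − 17 + 16 = 861.
A: Extension rate ≈ 351.3 / 861 = 0.408 mm per year.
For B, 0.408 mm/year × 620 years = 253.0 mm.

253.0 mm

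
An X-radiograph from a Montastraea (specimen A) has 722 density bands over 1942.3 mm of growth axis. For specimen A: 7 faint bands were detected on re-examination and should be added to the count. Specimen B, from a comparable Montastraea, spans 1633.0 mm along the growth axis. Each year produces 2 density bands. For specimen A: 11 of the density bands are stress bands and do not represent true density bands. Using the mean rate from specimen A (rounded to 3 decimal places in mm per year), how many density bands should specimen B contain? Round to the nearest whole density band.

Specimen A: true density band count = 722 − 11 + 7 = 718.
Specimen A: 718 density bands at 2 per year is 718 / 2 = 359 years.
A: Mean rate = 1942.3 mm / 359 years ≈ 5.410 mm/yr.
B spans 1633.0 / 5.410 = 301.85 years; at 2 density bands per year that is 301.85 × 2 ≈ 604 density bands.

604 density bands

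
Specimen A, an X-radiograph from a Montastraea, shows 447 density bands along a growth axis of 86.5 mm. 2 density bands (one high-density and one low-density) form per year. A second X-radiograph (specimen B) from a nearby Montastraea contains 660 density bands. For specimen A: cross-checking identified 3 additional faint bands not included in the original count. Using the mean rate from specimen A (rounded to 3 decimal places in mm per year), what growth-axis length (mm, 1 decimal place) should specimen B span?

Specimen A: after corrections the count is 447 + 3 = 450 density bands.
Specimen A: with 2 density bands per year, 450 / 2 = 225 years.
A: Extension rate ≈ 86.5 / 225 = 0.384 mm/yr.
Specimen B: 660 density bands at 2 per year is 660 / 2 = 330 years. Length of B = 0.384 × 330 = 126.7 mm.

126.7 mm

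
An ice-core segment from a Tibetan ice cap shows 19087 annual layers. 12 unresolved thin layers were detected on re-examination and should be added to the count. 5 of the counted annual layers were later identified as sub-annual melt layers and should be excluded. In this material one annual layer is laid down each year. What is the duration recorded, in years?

19094 years

Correcting the raw count gives 19087 − 5 + 12 = 19094 true annual layers.
With a one-to-one annual layer periodicity this is 19094 years.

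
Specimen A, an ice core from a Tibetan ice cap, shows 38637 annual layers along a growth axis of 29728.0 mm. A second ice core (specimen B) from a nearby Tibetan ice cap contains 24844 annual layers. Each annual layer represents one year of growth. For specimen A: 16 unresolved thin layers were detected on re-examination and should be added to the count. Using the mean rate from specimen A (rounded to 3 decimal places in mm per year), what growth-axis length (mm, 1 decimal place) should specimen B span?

Specimen A: correcting the raw count gives 38637 + 16 = 38653 true annual layers.
A: 29728.0 mm over 38653 years gives 29728.0 / 38653 ≈ 0.769 mm per year.
For B, 0.769 mm/year × 24844 years = 19105.0 mm.

19105.0 mm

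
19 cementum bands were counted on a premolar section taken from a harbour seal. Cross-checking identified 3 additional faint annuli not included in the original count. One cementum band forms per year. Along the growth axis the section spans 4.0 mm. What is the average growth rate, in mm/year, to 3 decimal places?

0.182 mm/year

Correcting the raw count gives 19 + 3 = 22 true cementum bands.
Extension rate ≈ 4.0 / 22 = 0.182 mm/year.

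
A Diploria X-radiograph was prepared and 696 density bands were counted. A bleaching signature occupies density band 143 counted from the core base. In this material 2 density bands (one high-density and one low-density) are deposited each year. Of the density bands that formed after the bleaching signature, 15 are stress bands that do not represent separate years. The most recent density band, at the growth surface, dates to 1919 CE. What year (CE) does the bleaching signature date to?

1650 CE

The bleaching signature sits at density band 143 from the core base, so 696 − 143 = 553 density bands formed after it.
553 − 15 false = 538 true density bands after the bleaching signature.
538 density bands at 2 per year is 538 / 2 = 269 years.
1919 − 269 = 1650 CE.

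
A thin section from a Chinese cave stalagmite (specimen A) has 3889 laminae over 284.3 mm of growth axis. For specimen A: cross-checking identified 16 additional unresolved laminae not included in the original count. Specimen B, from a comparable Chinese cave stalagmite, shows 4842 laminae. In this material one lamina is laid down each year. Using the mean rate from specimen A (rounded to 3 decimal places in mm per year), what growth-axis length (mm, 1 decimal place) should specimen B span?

Specimen A: true lamina count = 3889 + 16 = 3905.
A: Mean rate = 284.3 mm / 3905 years ≈ 0.073 mm per year.
For B, 0.073 mm/year × 4842 years = 353.5 mm.

353.5 mm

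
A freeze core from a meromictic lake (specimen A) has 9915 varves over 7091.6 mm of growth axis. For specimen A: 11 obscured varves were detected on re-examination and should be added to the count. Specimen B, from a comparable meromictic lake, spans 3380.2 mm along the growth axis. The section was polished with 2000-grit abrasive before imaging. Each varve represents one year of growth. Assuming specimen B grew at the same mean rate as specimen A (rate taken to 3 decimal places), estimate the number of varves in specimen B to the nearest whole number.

4734 varves

Specimen A: true varve count = 9915 + 11 = 9926.
A: 7091.6 mm over 9926 years gives 7091.6 / 9926 ≈ 0.714 mm/yr.
Specimen B: 3380.2 mm / 0.714 mm per year = 4734.17 years ≈ 4734 varves.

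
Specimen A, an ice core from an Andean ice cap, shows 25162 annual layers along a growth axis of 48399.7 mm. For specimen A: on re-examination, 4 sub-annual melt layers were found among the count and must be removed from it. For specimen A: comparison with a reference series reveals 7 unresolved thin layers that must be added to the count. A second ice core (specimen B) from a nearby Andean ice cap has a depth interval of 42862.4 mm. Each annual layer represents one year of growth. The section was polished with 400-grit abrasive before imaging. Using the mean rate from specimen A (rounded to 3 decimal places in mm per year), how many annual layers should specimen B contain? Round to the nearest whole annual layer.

22289 annual layers

Specimen A: true annual layer count = 25162 − 4 + 7 = 25165.
A: Mean rate = 48399.7 mm / 25165 years ≈ 1.923 mm per year.
Specimen B: 42862.4 mm / 1.923 mm per year = 22289.34 years ≈ 22289 annual layers.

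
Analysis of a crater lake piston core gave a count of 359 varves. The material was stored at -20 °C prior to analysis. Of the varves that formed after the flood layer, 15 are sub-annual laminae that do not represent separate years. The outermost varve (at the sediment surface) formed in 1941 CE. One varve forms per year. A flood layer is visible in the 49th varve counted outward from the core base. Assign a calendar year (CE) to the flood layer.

Between varve 49 and the sediment surface there are 359 − 49 = 310 varves.
Excluding 15 false varves: 310 − 15 = 295.
Counting back 295 years from 1941 CE places the flood layer in 1941 − 295 = 1646 CE.

1646 CE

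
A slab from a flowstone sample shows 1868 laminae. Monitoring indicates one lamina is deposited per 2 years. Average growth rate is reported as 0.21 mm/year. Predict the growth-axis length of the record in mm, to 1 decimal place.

784.6 mm

Multiplying by 2 years per lamina: 1868 × 2 = 3736 years.
3736 years at 0.21 mm/year gives 0.21 × 3736 = 784.6 mm.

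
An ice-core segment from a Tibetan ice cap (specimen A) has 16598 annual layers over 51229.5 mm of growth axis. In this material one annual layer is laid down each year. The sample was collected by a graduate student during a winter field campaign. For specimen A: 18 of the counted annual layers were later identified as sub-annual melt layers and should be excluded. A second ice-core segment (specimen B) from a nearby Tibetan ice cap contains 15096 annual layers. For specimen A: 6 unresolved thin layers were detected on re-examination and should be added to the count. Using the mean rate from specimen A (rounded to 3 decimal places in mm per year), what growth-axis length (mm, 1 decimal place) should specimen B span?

Specimen A: after corrections the count is 16598 − 18 + 6 = 16586 annual layers.
A: Extension rate ≈ 51229.5 / 16586 = 3.089 mm per year.
Length of B = 3.089 × 15096 = 46631.5 mm.

46631.5 mm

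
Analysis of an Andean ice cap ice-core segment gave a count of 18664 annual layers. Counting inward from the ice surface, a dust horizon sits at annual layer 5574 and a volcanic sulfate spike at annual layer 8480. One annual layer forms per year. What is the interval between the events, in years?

Separation: 8480 − 5574 = 2906 annual layers.
At one annual layer per year, 2906 years elapsed between them.

2906 yr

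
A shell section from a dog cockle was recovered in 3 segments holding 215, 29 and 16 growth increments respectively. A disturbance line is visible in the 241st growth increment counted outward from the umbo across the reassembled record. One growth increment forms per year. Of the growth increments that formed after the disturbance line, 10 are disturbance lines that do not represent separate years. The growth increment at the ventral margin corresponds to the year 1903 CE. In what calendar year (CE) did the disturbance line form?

Total growth increments = 215 + 29 + 16 = 260.
The disturbance line sits at growth increment 241 from the umbo, so 260 − 241 = 19 growth increments formed after it.
19 − 10 false = 9 true growth increments after the disturbance line.
1903 − 9 = 1894 CE.

1894 CE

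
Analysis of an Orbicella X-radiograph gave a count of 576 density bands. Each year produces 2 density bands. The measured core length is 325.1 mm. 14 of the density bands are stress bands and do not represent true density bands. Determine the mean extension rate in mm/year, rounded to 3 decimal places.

Correcting the raw count gives 576 − 14 = 562 true density bands.
562 density bands at 2 per year is 562 / 2 = 281 years.
325.1 mm over 281 years gives 325.1 / 281 ≈ 1.157 mm/year.

1.157 mm/year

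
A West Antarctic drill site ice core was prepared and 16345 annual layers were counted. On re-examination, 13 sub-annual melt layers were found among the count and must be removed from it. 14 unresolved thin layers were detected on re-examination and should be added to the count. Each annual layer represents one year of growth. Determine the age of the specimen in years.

16346 years

Adjusted count: 16345 − 13 + 14 = 16346 annual layers.
With a one-to-one annual layer periodicity this is 16346 years.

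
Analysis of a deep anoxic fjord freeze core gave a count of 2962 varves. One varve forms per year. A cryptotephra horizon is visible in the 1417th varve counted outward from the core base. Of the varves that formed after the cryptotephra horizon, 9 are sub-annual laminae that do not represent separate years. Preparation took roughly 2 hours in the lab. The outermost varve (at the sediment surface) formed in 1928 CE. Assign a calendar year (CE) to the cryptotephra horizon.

Between varve 1417 and the sediment surface there are 2962 − 1417 = 1545 varves.
Excluding 9 false varves: 1545 − 9 = 1536.
Counting back 1536 years from 1928 CE places the cryptotephra horizon in 1928 − 1536 = 392 CE.

392 CE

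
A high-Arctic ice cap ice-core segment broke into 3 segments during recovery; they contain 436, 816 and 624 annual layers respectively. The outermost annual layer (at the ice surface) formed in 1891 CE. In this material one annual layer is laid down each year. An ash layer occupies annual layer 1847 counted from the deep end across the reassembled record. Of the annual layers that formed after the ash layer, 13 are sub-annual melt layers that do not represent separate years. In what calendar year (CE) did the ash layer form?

Total annual layers = 436 + 816 + 624 = 1876.
1876 − 1847 = 29 annual layers lie beyond the ash layer toward the ice surface.
Removing the 13 false annual layers leaves 29 − 13 = 16 true annual layers beyond the ash layer.
Counting back 16 years from 1891 CE places the ash layer in 1891 − 16 = 1875 CE.

1875 CE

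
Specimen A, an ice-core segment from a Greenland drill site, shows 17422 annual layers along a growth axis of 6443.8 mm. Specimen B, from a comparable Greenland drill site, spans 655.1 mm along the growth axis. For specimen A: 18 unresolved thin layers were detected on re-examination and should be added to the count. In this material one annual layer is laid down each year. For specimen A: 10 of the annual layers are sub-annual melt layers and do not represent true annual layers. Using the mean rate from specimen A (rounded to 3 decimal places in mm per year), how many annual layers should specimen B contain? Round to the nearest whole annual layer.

1771 annual layers

Specimen A: true annual layer count = 17422 − 10 + 18 = 17430.
A: 6443.8 mm over 17430 years gives 6443.8 / 17430 ≈ 0.370 mm/year.
Specimen B: 655.1 mm / 0.370 mm per year = 1770.54 years ≈ 1771 annual layers.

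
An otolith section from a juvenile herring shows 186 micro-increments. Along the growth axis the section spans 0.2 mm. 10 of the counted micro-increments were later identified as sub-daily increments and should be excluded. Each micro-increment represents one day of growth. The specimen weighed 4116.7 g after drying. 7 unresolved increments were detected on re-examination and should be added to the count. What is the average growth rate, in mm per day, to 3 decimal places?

True micro-increment count = 186 − 10 + 7 = 183.
Mean rate = 0.2 mm / 183 days ≈ 0.001 mm per day.

0.001 mm per day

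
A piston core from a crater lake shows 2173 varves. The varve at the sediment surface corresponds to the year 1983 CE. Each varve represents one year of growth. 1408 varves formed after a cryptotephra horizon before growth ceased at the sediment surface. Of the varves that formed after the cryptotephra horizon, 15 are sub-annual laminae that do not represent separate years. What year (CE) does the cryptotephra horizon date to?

1408 varves formed after the cryptotephra horizon.
1408 − 15 false = 1393 true varves after the cryptotephra horizon.
1983 − 1393 = 590 CE.

590 CE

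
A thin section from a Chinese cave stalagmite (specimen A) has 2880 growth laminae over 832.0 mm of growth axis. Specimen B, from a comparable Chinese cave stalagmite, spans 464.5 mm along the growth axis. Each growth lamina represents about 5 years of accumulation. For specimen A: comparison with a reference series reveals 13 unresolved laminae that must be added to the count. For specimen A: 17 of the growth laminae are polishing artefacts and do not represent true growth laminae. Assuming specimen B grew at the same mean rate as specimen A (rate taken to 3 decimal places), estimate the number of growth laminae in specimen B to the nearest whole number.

1602 growth laminae

Specimen A: correcting the raw count gives 2880 − 17 + 13 = 2876 true growth laminae.
Specimen A: 2876 growth laminae at 5 years each span 2876 × 5 = 14380 years.
A: Mean rate = 832.0 mm / 14380 years ≈ 0.058 mm/yr.
For B, 464.5 / 0.058 = 8008.62 years; at 5 years per growth lamina that is 8008.62 / 5 ≈ 1602 growth laminae.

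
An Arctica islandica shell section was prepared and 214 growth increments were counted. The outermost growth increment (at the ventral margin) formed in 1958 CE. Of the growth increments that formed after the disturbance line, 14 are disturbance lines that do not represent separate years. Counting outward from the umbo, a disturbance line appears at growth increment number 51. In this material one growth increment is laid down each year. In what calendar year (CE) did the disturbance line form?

Between growth increment 51 and the ventral margin there are 214 − 51 = 163 growth increments.
Removing the 14 false growth increments leaves 163 − 14 = 149 true growth increments beyond the disturbance line.
1958 − 149 = 1809 CE.

1809 CE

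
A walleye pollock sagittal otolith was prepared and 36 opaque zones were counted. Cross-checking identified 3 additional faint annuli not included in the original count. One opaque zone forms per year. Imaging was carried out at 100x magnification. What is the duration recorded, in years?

39 years

Correcting the raw count gives 36 + 3 = 39 true opaque zones.
One opaque zone per year makes the duration 39 years.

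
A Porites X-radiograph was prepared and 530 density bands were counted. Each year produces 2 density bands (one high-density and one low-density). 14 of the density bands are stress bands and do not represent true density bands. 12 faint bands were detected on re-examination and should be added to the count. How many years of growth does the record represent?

Adjusted count: 530 − 14 + 12 = 528 density bands.
Dividing by 2 density bands per year: 528 / 2 = 264 years.

264 years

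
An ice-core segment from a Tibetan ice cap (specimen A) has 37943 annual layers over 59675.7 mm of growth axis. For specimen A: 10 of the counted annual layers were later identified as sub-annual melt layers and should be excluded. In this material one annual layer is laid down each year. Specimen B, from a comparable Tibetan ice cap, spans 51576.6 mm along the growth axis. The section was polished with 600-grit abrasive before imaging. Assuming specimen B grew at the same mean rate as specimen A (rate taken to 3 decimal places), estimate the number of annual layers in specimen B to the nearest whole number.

32789 annual layers

Specimen A: after corrections the count is 37943 − 10 = 37933 annual layers.
A: Extension rate ≈ 59675.7 / 37933 = 1.573 mm/yr.
B spans 51576.6 / 1.573 = 32788.68 years ≈ 32789 annual layers.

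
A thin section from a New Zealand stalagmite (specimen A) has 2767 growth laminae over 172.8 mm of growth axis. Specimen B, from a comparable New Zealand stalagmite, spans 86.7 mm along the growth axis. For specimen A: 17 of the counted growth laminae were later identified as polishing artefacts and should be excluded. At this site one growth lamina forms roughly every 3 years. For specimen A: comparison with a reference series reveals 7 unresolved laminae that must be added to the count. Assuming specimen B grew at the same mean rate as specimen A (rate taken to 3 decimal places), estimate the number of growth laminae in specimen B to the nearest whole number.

1376 growth laminae

Specimen A: correcting the raw count gives 2767 − 17 + 7 = 2757 true growth laminae.
Specimen A: 2757 growth laminae at 3 years each span 2757 × 3 = 8271 years.
A: 172.8 mm over 8271 years gives 172.8 / 8271 ≈ 0.021 mm per year.
Specimen B: 86.7 mm / 0.021 mm per year = 4128.57 years; at 3 years per growth lamina that is 4128.57 / 3 ≈ 1376 growth laminae.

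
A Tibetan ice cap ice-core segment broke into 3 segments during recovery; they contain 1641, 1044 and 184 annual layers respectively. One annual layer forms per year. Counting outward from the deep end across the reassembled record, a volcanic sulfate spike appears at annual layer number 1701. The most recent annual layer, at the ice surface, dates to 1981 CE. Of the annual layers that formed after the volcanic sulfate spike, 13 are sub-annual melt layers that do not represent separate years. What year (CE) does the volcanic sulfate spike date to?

826 CE

Total annual layers = 1641 + 1044 + 184 = 2869.
Between annual layer 1701 and the ice surface there are 2869 − 1701 = 1168 annual layers.
Excluding 13 false annual layers: 1168 − 13 = 1155.
1981 − 1155 = 826 CE.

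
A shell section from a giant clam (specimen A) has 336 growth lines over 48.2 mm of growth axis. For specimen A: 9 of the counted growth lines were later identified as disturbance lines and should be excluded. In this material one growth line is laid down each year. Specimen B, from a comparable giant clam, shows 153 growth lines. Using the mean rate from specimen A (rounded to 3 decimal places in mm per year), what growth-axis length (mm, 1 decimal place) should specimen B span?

22.5 mm

Specimen A: true growth line count = 336 − 9 = 327.
A: Mean rate = 48.2 mm / 327 years ≈ 0.147 mm/yr.
B's length ≈ 0.147 × 153 = 22.5 mm.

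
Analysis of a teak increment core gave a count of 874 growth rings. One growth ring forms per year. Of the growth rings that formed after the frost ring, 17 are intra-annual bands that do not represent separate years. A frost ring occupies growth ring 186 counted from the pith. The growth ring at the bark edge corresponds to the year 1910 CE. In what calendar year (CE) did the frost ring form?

874 − 186 = 688 growth rings lie beyond the frost ring toward the bark edge.
Excluding 17 false growth rings: 688 − 17 = 671.
The growth ring at the bark edge is 1910 CE, so the frost ring dates to 1910 − 671 = 1239 CE.

1239 CE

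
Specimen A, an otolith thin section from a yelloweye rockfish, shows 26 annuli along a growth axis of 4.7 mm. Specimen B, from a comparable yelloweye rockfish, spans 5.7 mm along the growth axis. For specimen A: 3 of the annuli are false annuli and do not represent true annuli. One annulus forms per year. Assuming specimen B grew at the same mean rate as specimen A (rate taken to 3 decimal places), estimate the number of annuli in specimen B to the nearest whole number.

28 annuli

Specimen A: true annulus count = 26 − 3 = 23.
A: Mean rate = 4.7 mm / 23 years ≈ 0.204 mm/yr.
B spans 5.7 / 0.204 = 27.94 years ≈ 28 annuli.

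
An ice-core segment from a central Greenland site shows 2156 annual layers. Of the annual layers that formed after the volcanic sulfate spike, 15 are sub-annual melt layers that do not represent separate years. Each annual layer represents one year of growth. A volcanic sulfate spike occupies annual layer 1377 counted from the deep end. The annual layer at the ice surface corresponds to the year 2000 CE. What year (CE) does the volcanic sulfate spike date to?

1236 CE

2156 − 1377 = 779 annual layers lie beyond the volcanic sulfate spike toward the ice surface.
Removing the 15 false annual layers leaves 779 − 15 = 764 true annual layers beyond the volcanic sulfate spike.
The annual layer at the ice surface is 2000 CE, so the volcanic sulfate spike dates to 2000 − 764 = 1236 CE.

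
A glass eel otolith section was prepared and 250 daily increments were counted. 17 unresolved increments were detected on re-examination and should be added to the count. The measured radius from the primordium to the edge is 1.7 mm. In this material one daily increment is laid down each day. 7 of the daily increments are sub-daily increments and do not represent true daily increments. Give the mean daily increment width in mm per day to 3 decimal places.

0.007 mm per day

Adjusted count: 250 − 7 + 17 = 260 daily increments.
Extension rate ≈ 1.7 / 260 = 0.007 mm per day.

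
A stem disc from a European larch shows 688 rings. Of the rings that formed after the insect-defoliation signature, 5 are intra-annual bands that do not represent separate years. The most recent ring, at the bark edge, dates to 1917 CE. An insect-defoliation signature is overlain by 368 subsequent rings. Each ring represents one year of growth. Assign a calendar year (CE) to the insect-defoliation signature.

1554 CE

368 rings post-date the insect-defoliation signature.
368 − 5 false = 363 true rings after the insect-defoliation signature.
The ring at the bark edge is 1917 CE, so the insect-defoliation signature dates to 1917 − 363 = 1554 CE.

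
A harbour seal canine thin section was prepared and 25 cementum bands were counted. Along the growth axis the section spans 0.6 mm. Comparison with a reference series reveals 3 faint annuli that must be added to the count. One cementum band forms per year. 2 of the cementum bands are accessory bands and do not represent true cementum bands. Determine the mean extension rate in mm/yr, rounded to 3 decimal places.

0.023 mm/yr

Adjusted count: 25 − 2 + 3 = 26 cementum bands.
Mean rate = 0.6 mm / 26 years ≈ 0.023 mm/yr.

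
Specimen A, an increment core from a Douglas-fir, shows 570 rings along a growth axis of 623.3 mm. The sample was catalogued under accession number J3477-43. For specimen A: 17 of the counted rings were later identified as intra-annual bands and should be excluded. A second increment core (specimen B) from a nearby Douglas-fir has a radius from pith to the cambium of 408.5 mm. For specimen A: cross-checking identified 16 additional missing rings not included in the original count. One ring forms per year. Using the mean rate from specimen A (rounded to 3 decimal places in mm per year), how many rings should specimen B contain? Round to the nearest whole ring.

Specimen A: true ring count = 570 − 17 + 16 = 569.
A: Mean rate = 623.3 mm / 569 years ≈ 1.095 mm/yr.
For B, 408.5 / 1.095 = 373.06 years ≈ 373 rings.

373 rings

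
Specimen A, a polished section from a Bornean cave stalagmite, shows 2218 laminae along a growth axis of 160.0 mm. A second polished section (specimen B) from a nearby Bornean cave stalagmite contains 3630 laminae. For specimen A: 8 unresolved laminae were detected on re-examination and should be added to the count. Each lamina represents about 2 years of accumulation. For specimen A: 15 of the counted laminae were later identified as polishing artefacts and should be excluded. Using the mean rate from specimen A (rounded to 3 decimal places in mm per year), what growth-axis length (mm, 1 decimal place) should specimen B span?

Specimen A: after corrections the count is 2218 − 15 + 8 = 2211 laminae.
Specimen A: multiplying by 2 years per lamina: 2211 × 2 = 4422 years.
A: Extension rate ≈ 160.0 / 4422 = 0.036 mm/year.
Specimen B: at 2 years per lamina, 3630 × 2 = 7260 years. Length of B = 0.036 × 7260 = 261.4 mm.

261.4 mm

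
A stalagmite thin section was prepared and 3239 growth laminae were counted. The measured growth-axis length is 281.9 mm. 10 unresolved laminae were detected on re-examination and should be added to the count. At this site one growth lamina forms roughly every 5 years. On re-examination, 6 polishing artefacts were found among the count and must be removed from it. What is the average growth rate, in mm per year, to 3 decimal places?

After corrections the count is 3239 − 6 + 10 = 3243 growth laminae.
3243 growth laminae at 5 years each span 3243 × 5 = 16215 years.
Mean rate = 281.9 mm / 16215 years ≈ 0.017 mm per year.

0.017 mm per year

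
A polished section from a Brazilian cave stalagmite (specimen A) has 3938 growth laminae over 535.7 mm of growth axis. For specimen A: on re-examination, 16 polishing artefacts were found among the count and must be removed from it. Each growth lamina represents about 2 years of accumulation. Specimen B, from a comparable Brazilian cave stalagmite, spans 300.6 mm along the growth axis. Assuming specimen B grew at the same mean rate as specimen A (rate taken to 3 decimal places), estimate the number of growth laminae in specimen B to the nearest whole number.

2210 growth laminae

Specimen A: true growth lamina count = 3938 − 16 = 3922.
Specimen A: at 2 years per growth lamina, 3922 × 2 = 7844 years.
A: Mean rate = 535.7 mm / 7844 years ≈ 0.068 mm per year.
For B, 300.6 / 0.068 = 4420.59 years; at 2 years per growth lamina that is 4420.59 / 2 ≈ 2210 growth laminae.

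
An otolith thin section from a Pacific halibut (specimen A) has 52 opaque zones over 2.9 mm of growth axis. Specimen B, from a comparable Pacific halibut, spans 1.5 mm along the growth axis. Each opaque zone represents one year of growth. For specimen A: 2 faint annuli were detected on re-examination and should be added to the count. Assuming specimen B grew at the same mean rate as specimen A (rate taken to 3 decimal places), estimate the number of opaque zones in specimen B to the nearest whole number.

28 opaque zones

Specimen A: after corrections the count is 52 + 2 = 54 opaque zones.
A: Extension rate ≈ 2.9 / 54 = 0.054 mm/year.
Specimen B: 1.5 mm / 0.054 mm per year = 27.78 years ≈ 28 opaque zones.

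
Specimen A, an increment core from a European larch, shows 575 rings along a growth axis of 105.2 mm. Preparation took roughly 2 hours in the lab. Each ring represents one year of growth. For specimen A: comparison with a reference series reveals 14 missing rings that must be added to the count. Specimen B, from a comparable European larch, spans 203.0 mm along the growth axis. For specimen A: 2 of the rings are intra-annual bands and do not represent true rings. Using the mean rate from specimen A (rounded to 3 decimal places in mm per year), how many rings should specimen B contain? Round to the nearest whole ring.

1134 rings

Specimen A: true ring count = 575 − 2 + 14 = 587.
A: Mean rate = 105.2 mm / 587 years ≈ 0.179 mm/yr.
Specimen B: 203.0 mm / 0.179 mm per year = 1134.08 years ≈ 1134 rings.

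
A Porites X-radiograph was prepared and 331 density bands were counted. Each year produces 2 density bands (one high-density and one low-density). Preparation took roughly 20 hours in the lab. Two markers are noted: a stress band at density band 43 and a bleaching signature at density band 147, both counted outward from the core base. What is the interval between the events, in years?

52 years

Separation: 147 − 43 = 104 density bands.
With 2 density bands per year, 104 / 2 = 52 years.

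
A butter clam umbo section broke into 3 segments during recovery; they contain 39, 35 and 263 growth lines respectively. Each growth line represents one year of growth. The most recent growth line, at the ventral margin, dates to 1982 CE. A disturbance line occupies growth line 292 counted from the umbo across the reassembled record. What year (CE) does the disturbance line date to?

Total growth lines = 39 + 35 + 263 = 337.
Between growth line 292 and the ventral margin there are 337 − 292 = 45 growth lines.
Counting back 45 years from 1982 CE places the disturbance line in 1982 − 45 = 1937 CE.

1937 CE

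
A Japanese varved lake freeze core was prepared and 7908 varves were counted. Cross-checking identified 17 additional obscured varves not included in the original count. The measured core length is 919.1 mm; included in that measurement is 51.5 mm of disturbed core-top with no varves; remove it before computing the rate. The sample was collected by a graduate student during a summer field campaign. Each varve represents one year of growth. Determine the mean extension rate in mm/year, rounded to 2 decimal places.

After corrections the count is 7908 + 17 = 7925 varves.
The growth record spans 919.1 − 51.5 = 867.6 mm.
Extension rate ≈ 867.6 / 7925 = 0.11 mm/year.

0.11 mm/year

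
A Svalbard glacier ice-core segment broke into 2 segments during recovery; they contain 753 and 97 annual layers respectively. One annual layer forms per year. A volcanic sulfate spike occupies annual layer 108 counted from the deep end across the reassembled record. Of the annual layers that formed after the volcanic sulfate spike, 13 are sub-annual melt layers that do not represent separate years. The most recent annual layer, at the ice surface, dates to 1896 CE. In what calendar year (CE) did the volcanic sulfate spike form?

Total annual layers = 753 + 97 = 850.
Between annual layer 108 and the ice surface there are 850 − 108 = 742 annual layers.
Excluding 13 false annual layers: 742 − 13 = 729.
Counting back 729 years from 1896 CE places the volcanic sulfate spike in 1896 − 729 = 1167 CE.

1167 CE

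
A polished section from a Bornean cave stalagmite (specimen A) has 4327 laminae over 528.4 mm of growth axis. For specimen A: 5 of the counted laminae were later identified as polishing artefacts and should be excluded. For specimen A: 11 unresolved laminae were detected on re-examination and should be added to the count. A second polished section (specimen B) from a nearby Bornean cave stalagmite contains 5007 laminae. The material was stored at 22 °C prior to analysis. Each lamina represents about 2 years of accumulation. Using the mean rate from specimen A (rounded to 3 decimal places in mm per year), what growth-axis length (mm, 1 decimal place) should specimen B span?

Specimen A: correcting the raw count gives 4327 − 5 + 11 = 4333 true laminae.
Specimen A: 4333 laminae at 2 years each span 4333 × 2 = 8666 years.
A: Extension rate ≈ 528.4 / 8666 = 0.061 mm/year.
Specimen B: at 2 years per lamina, 5007 × 2 = 10014 years. Length of B = 0.061 × 10014 = 610.9 mm.

610.9 mm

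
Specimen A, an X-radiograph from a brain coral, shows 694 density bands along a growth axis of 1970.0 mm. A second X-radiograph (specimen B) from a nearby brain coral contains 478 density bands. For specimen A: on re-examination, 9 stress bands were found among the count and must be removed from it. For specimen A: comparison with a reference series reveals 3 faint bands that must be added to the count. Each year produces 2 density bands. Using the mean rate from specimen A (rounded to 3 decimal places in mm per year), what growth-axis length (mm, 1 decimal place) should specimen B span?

Specimen A: after corrections the count is 694 − 9 + 3 = 688 density bands.
Specimen A: dividing by 2 density bands per year: 688 / 2 = 344 years.
A: Mean rate = 1970.0 mm / 344 years ≈ 5.727 mm/year.
Specimen B: dividing by 2 density bands per year: 478 / 2 = 239 years. For B, 5.727 mm/year × 239 years = 1368.8 mm.

1368.8 mm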